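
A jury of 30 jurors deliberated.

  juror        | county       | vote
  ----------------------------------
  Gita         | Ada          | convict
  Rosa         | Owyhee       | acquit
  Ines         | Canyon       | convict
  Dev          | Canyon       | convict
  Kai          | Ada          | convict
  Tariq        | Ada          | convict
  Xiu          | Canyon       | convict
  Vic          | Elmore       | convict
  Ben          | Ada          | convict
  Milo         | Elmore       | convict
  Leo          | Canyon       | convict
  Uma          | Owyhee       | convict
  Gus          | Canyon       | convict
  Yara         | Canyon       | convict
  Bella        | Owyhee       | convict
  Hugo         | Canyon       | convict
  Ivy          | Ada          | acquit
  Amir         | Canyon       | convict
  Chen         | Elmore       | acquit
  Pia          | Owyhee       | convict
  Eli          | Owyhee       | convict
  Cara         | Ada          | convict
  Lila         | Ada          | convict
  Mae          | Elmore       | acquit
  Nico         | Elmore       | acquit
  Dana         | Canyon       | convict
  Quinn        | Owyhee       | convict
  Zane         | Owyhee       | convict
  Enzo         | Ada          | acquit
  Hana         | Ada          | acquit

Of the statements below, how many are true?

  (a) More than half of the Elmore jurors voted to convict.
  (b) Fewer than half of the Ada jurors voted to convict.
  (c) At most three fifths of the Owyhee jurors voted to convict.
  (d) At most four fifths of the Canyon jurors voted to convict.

(a) Elmore: |A| = 5, |A ∩ B| = 2; needs |A ∩ B| > |A ∖ B| — false.
(b) Ada: |A| = 9, |A ∩ B| = 6; needs |A ∩ B| < |A ∖ B| — false.
(c) Owyhee: |A| = 7, |A ∩ B| = 6; needs |A ∩ B| / |A| ≤ 3/5 — false.
(d) Canyon: |A| = 9, |A ∩ B| = 9; needs |A ∩ B| / |A| ≤ 4/5 — false.

0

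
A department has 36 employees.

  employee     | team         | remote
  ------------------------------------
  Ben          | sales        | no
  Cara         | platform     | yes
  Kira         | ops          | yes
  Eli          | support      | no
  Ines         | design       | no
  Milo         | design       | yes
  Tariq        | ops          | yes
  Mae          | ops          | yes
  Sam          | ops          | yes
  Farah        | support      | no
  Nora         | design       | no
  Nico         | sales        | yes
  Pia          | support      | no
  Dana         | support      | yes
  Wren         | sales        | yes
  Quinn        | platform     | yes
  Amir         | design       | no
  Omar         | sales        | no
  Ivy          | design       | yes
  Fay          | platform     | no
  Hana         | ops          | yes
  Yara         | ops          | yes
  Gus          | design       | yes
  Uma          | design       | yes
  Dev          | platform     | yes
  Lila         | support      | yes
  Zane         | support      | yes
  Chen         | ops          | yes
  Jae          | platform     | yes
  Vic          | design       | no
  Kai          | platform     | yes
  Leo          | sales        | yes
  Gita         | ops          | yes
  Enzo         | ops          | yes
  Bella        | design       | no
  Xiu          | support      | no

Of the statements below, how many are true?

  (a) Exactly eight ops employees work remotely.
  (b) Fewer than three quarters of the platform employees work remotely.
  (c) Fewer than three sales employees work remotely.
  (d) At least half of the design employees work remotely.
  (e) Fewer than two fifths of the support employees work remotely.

0

(a) ops: |A| = 9, |A ∩ B| = 9; needs |A ∩ B| = 8 — false.
(b) platform: |A| = 6, |A ∩ B| = 5; needs |A ∩ B| / |A| < 3/4 — false.
(c) sales: |A| = 5, |A ∩ B| = 3; needs |A ∩ B| < 3 — false.
(d) design: |A| = 9, |A ∩ B| = 4; needs |A ∩ B| ≥ |A ∖ B| — false.
(e) support: |A| = 7, |A ∩ B| = 3; needs |A ∩ B| / |A| < 2/5 — false.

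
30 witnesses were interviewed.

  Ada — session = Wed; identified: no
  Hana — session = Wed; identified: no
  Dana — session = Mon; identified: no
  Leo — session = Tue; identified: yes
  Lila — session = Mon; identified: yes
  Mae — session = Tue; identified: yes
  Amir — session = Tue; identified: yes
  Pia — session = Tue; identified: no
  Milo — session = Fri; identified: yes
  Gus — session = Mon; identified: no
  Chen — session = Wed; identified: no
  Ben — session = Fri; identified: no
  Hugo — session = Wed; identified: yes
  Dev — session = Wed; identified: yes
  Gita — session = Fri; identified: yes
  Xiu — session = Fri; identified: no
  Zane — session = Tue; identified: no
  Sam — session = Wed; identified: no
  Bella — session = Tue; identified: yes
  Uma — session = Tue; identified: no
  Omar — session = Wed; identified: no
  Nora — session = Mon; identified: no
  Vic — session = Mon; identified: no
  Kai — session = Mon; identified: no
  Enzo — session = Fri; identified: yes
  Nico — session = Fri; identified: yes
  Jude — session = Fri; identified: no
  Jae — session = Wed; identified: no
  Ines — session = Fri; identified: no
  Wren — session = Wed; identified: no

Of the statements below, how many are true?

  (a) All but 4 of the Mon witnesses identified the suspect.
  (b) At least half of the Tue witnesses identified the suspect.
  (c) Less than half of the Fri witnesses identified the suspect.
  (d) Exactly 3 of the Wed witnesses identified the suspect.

(a) Mon: |A| = 6, |A ∩ B| = 1; needs |A ∖ B| = 4 — false.
(b) Tue: |A| = 7, |A ∩ B| = 4; needs |A ∩ B| ≥ |A ∖ B| — true.
(c) Fri: |A| = 8, |A ∩ B| = 4; needs |A ∩ B| < |A ∖ B| — false.
(d) Wed: |A| = 9, |A ∩ B| = 2; needs |A ∩ B| = 3 — false.

1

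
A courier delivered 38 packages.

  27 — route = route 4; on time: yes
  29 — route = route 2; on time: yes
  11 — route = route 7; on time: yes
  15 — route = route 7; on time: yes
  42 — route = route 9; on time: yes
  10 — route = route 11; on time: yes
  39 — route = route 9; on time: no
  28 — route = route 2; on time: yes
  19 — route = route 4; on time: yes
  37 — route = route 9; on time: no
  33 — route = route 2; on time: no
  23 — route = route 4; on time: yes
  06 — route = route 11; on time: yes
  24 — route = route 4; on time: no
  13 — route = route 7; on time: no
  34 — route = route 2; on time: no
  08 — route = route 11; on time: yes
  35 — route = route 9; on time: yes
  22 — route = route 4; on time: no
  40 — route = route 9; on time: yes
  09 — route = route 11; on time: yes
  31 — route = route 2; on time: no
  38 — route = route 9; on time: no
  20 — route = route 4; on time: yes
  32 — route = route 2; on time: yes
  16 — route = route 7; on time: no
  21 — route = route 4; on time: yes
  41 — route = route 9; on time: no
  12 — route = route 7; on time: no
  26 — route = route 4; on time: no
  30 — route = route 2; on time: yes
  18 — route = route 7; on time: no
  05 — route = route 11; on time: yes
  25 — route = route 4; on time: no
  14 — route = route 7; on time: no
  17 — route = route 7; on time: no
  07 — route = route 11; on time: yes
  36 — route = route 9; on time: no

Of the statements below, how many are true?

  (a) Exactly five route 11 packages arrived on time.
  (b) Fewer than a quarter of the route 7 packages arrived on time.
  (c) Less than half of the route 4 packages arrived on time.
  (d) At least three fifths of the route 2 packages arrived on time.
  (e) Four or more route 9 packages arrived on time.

(a) route 11: |A| = 6, |A ∩ B| = 6; needs |A ∩ B| = 5 — false.
(b) route 7: |A| = 8, |A ∩ B| = 2; needs |A ∩ B| / |A| < 1/4 — false.
(c) route 4: |A| = 9, |A ∩ B| = 5; needs |A ∩ B| < |A ∖ B| — false.
(d) route 2: |A| = 7, |A ∩ B| = 4; needs |A ∩ B| / |A| ≥ 3/5 — false.
(e) route 9: |A| = 8, |A ∩ B| = 3; needs |A ∩ B| ≥ 4 — false.

0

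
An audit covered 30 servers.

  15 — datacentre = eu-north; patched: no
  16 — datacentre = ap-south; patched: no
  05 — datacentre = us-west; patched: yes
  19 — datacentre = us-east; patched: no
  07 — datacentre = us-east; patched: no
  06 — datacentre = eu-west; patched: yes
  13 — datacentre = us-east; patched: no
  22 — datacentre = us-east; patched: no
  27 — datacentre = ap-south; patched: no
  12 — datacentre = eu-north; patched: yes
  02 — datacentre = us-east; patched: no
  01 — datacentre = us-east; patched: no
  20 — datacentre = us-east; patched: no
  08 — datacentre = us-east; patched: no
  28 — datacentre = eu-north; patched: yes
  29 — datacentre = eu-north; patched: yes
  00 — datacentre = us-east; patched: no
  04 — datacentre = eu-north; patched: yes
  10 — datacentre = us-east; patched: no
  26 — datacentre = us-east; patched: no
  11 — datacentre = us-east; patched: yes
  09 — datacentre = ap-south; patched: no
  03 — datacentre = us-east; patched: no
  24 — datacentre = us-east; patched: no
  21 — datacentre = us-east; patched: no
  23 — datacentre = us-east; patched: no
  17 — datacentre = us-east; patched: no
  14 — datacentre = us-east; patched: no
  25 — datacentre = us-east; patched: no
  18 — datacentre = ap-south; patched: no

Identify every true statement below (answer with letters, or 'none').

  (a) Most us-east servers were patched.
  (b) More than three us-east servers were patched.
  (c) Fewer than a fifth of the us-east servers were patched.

|A| = 19, |A ∩ B| = 1, |A ∖ B| = 18.
(a) |A ∩ B| > |A ∖ B|: fails.
(b) |A ∩ B| > 3: fails.
(c) |A ∩ B| / |A| < 1/5: holds.

(c)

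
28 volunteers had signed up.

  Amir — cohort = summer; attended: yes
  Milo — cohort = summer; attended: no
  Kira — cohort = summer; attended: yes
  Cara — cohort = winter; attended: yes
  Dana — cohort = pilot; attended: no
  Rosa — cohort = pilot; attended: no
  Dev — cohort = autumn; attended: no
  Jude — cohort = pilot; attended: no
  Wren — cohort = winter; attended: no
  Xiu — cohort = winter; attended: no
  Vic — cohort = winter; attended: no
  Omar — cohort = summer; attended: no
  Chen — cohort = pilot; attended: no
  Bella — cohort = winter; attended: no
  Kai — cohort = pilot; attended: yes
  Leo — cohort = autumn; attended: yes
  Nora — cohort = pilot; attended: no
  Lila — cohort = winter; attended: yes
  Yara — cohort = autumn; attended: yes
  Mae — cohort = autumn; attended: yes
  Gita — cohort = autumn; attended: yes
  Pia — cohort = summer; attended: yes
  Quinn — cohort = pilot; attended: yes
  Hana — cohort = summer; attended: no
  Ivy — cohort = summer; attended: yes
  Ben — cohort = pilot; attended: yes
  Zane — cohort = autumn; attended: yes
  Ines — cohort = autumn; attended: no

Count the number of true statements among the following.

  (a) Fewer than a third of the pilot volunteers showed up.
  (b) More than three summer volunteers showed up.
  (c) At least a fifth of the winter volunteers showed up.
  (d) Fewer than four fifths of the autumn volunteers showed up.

3

(a) pilot: |A| = 8, |A ∩ B| = 3; needs |A ∩ B| / |A| < 1/3 — false.
(b) summer: |A| = 7, |A ∩ B| = 4; needs |A ∩ B| > 3 — true.
(c) winter: |A| = 6, |A ∩ B| = 2; needs |A ∩ B| / |A| ≥ 1/5 — true.
(d) autumn: |A| = 7, |A ∩ B| = 5; needs |A ∩ B| / |A| < 4/5 — true.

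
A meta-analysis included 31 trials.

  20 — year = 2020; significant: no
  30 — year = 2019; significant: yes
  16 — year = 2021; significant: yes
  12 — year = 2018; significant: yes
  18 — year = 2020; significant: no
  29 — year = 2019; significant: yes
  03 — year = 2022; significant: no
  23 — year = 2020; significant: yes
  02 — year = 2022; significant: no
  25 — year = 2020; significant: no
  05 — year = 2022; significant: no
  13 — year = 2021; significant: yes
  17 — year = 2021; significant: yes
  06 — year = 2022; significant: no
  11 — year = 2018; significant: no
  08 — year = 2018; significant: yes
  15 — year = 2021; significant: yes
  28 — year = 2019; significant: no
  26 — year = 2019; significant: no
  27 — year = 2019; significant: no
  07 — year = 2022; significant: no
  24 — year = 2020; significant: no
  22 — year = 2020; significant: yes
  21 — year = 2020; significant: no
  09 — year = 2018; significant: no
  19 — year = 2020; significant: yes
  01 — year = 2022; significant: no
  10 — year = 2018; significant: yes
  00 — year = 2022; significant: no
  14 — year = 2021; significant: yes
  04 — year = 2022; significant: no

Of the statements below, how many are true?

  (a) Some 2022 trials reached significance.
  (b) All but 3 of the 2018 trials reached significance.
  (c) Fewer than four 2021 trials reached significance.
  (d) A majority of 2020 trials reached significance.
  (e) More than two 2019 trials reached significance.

(a) 2022: |A| = 8, |A ∩ B| = 0; needs A ∩ B ≠ ∅ (|A ∩ B| ≥ 1) — false.
(b) 2018: |A| = 5, |A ∩ B| = 3; needs |A ∖ B| = 3 — false.
(c) 2021: |A| = 5, |A ∩ B| = 5; needs |A ∩ B| < 4 — false.
(d) 2020: |A| = 8, |A ∩ B| = 3; needs |A ∩ B| > |A ∖ B| — false.
(e) 2019: |A| = 5, |A ∩ B| = 2; needs |A ∩ B| > 2 — false.

0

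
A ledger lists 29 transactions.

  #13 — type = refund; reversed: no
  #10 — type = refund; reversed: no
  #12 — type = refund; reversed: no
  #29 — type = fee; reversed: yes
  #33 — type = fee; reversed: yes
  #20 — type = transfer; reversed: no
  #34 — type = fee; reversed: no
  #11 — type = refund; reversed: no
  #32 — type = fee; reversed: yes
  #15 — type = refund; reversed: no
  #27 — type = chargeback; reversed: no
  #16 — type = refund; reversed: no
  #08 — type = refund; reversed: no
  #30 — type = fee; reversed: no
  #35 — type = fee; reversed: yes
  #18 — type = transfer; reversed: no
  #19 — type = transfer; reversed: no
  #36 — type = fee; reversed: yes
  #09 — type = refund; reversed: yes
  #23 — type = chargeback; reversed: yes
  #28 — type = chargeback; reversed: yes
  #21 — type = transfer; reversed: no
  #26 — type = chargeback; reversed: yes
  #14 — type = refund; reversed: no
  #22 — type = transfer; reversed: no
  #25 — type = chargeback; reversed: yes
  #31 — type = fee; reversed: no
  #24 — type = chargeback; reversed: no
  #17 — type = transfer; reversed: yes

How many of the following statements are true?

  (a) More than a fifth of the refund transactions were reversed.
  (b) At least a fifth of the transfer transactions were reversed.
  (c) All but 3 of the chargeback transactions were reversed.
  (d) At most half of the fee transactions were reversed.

0

(a) refund: |A| = 9, |A ∩ B| = 1; needs |A ∩ B| / |A| > 1/5 — false.
(b) transfer: |A| = 6, |A ∩ B| = 1; needs |A ∩ B| / |A| ≥ 1/5 — false.
(c) chargeback: |A| = 6, |A ∩ B| = 4; needs |A ∖ B| = 3 — false.
(d) fee: |A| = 8, |A ∩ B| = 5; needs |A ∩ B| ≤ |A ∖ B| — false.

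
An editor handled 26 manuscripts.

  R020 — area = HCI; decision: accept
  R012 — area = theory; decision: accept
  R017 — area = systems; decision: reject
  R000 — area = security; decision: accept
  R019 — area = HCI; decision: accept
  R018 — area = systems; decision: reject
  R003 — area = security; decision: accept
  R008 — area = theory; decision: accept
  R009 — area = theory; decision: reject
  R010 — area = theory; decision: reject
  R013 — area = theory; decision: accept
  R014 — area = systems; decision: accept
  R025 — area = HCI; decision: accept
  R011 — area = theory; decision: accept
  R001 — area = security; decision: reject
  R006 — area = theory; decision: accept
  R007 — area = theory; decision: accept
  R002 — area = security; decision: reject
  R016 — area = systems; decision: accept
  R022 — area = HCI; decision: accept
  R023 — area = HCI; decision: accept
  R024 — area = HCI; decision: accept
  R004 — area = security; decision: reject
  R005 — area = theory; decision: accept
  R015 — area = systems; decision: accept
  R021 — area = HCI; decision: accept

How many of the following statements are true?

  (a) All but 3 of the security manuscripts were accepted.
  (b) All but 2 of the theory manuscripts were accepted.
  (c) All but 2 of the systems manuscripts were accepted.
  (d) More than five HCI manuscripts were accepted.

4

(a) security: |A| = 5, |A ∩ B| = 2; needs |A ∖ B| = 3 — true.
(b) theory: |A| = 9, |A ∩ B| = 7; needs |A ∖ B| = 2 — true.
(c) systems: |A| = 5, |A ∩ B| = 3; needs |A ∖ B| = 2 — true.
(d) HCI: |A| = 7, |A ∩ B| = 7; needs |A ∩ B| > 5 — true.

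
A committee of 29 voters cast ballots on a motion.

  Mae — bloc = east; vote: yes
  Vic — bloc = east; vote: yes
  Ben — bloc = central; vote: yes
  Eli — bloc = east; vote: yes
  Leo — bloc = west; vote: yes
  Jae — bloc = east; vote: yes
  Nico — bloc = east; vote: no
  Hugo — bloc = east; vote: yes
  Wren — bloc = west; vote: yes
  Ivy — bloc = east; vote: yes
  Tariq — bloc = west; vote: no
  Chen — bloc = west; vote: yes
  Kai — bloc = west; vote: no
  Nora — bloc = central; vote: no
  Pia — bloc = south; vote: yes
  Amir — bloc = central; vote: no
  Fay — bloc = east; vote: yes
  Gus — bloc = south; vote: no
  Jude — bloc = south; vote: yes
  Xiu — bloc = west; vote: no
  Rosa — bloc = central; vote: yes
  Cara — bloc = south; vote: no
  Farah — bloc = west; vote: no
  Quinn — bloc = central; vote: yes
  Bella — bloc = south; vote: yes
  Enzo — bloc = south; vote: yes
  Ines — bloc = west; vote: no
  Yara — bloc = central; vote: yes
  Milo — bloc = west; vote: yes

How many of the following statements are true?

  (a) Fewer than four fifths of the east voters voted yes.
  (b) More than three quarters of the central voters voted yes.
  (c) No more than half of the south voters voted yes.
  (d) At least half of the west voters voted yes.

(a) east: |A| = 8, |A ∩ B| = 7; needs |A ∩ B| / |A| < 4/5 — false.
(b) central: |A| = 6, |A ∩ B| = 4; needs |A ∩ B| / |A| > 3/4 — false.
(c) south: |A| = 6, |A ∩ B| = 4; needs |A ∩ B| ≤ |A ∖ B| — false.
(d) west: |A| = 9, |A ∩ B| = 4; needs |A ∩ B| ≥ |A ∖ B| — false.

0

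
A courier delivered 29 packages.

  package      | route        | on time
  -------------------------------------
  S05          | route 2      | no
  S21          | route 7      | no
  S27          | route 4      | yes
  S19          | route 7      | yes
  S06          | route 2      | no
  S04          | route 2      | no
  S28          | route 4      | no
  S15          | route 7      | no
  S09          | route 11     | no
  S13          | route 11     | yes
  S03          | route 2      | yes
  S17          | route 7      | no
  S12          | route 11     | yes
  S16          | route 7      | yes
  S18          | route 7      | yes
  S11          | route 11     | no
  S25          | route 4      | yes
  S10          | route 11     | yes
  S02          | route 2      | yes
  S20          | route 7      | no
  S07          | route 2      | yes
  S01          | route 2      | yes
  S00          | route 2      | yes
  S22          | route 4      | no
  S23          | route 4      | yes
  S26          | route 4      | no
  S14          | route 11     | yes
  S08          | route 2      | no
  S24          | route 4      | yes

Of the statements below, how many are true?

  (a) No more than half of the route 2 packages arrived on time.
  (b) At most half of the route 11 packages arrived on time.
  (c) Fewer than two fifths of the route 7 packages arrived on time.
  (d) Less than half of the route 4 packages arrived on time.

(a) route 2: |A| = 9, |A ∩ B| = 5; needs |A ∩ B| ≤ |A ∖ B| — false.
(b) route 11: |A| = 6, |A ∩ B| = 4; needs |A ∩ B| ≤ |A ∖ B| — false.
(c) route 7: |A| = 7, |A ∩ B| = 3; needs |A ∩ B| / |A| < 2/5 — false.
(d) route 4: |A| = 7, |A ∩ B| = 4; needs |A ∩ B| < |A ∖ B| — false.

0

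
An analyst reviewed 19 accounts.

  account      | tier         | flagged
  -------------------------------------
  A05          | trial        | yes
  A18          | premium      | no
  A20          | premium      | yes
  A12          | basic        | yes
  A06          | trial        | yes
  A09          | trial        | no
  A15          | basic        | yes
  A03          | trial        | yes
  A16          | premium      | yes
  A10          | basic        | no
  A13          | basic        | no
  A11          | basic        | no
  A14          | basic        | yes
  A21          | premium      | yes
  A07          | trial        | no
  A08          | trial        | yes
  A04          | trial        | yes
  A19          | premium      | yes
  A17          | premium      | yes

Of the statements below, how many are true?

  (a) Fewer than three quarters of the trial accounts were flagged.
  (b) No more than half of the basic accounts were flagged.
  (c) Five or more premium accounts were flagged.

(a) trial: |A| = 7, |A ∩ B| = 5; needs |A ∩ B| / |A| < 3/4 — true.
(b) basic: |A| = 6, |A ∩ B| = 3; needs |A ∩ B| ≤ |A ∖ B| — true.
(c) premium: |A| = 6, |A ∩ B| = 5; needs |A ∩ B| ≥ 5 — true.

3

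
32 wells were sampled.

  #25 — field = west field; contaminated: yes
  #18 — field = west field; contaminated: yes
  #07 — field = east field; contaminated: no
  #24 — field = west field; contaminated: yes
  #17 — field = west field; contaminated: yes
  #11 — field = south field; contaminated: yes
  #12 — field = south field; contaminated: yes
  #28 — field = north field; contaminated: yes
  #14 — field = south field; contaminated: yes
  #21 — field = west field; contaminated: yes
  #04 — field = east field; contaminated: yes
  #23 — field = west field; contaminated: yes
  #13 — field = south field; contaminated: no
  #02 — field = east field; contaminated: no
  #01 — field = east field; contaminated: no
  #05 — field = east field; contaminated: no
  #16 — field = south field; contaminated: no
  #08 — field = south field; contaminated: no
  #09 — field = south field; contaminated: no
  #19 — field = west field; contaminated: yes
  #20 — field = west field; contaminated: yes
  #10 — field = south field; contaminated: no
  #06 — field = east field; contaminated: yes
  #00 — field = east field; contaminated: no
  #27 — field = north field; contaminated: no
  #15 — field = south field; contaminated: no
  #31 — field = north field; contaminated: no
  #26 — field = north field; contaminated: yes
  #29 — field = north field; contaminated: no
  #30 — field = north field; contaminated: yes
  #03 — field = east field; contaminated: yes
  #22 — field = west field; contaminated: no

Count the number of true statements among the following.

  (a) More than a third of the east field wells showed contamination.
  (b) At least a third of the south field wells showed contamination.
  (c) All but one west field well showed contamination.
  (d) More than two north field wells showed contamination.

(a) east field: |A| = 8, |A ∩ B| = 3; needs |A ∩ B| / |A| > 1/3 — true.
(b) south field: |A| = 9, |A ∩ B| = 3; needs |A ∩ B| / |A| ≥ 1/3 — true.
(c) west field: |A| = 9, |A ∩ B| = 8; needs |A ∖ B| = 1 — true.
(d) north field: |A| = 6, |A ∩ B| = 3; needs |A ∩ B| > 2 — true.

4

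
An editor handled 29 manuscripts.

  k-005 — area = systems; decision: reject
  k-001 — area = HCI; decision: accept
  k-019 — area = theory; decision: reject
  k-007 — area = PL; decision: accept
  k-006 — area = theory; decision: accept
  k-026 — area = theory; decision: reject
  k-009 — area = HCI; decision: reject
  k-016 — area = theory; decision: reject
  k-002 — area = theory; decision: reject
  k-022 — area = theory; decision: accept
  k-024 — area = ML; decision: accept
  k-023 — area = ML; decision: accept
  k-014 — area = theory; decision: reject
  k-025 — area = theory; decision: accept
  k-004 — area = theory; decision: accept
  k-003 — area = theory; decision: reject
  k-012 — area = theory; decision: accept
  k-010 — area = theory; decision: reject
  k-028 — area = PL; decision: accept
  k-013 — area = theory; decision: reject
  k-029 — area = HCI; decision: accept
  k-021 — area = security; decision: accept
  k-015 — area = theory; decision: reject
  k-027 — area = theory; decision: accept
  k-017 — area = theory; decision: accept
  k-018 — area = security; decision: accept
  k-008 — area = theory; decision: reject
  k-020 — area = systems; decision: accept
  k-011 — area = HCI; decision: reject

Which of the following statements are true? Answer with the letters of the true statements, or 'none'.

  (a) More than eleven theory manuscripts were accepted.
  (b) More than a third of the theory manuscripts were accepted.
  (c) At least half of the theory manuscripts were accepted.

|A| = 17, |A ∩ B| = 7, |A ∖ B| = 10.
(a) |A ∩ B| > 11: fails.
(b) |A ∩ B| / |A| > 1/3: holds.
(c) |A ∩ B| ≥ |A ∖ B|: fails.

(b)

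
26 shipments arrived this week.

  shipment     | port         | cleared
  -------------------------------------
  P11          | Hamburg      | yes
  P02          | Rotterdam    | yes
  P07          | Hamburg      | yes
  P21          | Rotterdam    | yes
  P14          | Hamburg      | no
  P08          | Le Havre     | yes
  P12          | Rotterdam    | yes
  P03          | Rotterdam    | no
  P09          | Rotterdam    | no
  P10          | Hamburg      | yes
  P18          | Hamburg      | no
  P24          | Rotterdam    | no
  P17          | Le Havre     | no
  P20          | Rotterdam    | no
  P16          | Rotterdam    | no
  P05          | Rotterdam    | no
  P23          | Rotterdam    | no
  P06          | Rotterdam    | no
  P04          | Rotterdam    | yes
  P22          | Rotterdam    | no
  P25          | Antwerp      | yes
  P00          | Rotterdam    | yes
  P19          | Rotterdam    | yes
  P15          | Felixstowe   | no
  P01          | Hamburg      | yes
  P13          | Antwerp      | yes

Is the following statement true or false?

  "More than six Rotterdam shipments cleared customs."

False

Truth condition: |A ∩ B| > 6.
|A| = 15, |A ∩ B| = 6, |A ∖ B| = 9.
|A ∩ B| = 6, so the statement is false.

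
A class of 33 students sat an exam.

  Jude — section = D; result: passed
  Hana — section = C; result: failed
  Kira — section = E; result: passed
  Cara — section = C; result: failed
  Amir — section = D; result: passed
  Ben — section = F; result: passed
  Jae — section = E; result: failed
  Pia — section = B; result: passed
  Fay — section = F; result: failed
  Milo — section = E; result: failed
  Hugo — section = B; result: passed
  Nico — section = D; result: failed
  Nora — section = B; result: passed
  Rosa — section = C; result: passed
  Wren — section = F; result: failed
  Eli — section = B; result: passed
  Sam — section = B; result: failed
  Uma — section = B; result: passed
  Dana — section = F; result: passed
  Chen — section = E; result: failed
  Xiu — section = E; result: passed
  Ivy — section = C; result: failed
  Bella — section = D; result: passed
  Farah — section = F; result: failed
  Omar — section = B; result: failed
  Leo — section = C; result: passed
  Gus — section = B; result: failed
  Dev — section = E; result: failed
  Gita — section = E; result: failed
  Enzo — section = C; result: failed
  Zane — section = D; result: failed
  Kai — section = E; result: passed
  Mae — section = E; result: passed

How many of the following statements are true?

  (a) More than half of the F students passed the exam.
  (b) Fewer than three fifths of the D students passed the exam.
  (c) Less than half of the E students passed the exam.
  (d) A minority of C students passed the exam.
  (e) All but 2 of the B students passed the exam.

(a) F: |A| = 5, |A ∩ B| = 2; needs |A ∩ B| > |A ∖ B| — false.
(b) D: |A| = 5, |A ∩ B| = 3; needs |A ∩ B| / |A| < 3/5 — false.
(c) E: |A| = 9, |A ∩ B| = 4; needs |A ∩ B| < |A ∖ B| — true.
(d) C: |A| = 6, |A ∩ B| = 2; needs |A ∩ B| < |A ∖ B| — true.
(e) B: |A| = 8, |A ∩ B| = 5; needs |A ∖ B| = 2 — false.

2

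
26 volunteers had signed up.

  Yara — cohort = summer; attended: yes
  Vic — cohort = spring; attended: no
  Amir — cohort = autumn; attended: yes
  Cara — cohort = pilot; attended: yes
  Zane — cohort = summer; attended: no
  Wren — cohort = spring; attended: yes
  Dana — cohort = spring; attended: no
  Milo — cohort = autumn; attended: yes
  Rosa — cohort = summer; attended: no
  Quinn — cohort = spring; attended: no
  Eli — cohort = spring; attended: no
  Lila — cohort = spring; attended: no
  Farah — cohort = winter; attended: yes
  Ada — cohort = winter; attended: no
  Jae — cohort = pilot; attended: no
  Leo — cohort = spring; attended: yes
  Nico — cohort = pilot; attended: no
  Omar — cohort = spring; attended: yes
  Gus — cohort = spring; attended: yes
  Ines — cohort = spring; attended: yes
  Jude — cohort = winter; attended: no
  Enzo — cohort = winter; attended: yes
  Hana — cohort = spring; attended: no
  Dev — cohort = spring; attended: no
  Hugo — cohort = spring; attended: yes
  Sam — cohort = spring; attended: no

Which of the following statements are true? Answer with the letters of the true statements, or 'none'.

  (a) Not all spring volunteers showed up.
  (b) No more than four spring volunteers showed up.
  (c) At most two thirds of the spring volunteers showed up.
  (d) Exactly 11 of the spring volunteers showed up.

|A| = 14, |A ∩ B| = 6, |A ∖ B| = 8.
(a) A ⊄ B (|A ∖ B| ≥ 1): holds.
(b) |A ∩ B| ≤ 4: fails.
(c) |A ∩ B| / |A| ≤ 2/3: holds.
(d) |A ∩ B| = 11: fails.

(a), (c)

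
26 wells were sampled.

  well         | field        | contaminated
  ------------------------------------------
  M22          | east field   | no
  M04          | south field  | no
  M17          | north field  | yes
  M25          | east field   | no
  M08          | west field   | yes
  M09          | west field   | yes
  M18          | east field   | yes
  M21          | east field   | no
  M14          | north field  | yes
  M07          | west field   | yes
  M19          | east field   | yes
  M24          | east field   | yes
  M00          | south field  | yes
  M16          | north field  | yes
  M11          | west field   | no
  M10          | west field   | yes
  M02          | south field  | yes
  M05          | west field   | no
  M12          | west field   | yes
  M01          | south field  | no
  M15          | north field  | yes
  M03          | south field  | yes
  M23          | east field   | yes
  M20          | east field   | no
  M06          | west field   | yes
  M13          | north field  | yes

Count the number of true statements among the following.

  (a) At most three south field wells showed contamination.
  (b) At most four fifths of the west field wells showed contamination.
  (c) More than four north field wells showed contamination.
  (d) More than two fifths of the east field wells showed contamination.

4

(a) south field: |A| = 5, |A ∩ B| = 3; needs |A ∩ B| ≤ 3 — true.
(b) west field: |A| = 8, |A ∩ B| = 6; needs |A ∩ B| / |A| ≤ 4/5 — true.
(c) north field: |A| = 5, |A ∩ B| = 5; needs |A ∩ B| > 4 — true.
(d) east field: |A| = 8, |A ∩ B| = 4; needs |A ∩ B| / |A| > 2/5 — true.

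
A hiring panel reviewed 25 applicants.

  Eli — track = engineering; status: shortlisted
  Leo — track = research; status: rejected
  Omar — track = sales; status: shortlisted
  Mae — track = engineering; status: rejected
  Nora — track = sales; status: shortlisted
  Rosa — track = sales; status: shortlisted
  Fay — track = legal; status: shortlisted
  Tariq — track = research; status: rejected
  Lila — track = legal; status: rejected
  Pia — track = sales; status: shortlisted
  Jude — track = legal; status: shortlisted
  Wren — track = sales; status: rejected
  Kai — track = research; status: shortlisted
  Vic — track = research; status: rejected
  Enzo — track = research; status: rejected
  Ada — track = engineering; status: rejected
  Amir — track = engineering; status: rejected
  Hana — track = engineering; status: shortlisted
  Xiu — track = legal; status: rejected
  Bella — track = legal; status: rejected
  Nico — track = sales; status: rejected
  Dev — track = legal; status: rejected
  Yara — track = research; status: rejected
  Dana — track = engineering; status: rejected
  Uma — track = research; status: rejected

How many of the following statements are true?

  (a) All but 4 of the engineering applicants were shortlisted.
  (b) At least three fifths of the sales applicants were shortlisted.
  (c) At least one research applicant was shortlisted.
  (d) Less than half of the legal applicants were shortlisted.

(a) engineering: |A| = 6, |A ∩ B| = 2; needs |A ∖ B| = 4 — true.
(b) sales: |A| = 6, |A ∩ B| = 4; needs |A ∩ B| / |A| ≥ 3/5 — true.
(c) research: |A| = 7, |A ∩ B| = 1; needs A ∩ B ≠ ∅ (|A ∩ B| ≥ 1) — true.
(d) legal: |A| = 6, |A ∩ B| = 2; needs |A ∩ B| < |A ∖ B| — true.

4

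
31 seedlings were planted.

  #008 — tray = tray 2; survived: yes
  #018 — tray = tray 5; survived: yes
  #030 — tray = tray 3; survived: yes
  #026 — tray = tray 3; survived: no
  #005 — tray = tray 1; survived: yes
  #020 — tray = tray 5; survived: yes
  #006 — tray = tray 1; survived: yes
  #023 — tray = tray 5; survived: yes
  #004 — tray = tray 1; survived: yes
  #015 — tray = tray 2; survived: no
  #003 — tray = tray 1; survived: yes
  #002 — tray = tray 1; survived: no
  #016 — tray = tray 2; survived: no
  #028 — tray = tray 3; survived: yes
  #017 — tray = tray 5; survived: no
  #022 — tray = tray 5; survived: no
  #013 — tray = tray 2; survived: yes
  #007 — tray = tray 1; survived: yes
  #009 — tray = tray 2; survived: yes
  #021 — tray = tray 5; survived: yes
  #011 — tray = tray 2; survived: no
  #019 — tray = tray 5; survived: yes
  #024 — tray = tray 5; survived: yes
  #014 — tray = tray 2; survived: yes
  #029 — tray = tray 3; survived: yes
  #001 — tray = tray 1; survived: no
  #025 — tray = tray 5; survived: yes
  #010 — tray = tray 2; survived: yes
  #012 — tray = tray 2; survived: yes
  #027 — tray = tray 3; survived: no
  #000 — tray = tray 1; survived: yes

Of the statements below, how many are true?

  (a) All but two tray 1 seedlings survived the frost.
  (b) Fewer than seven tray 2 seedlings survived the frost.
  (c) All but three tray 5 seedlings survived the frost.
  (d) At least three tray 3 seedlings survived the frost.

3

(a) tray 1: |A| = 8, |A ∩ B| = 6; needs |A ∖ B| = 2 — true.
(b) tray 2: |A| = 9, |A ∩ B| = 6; needs |A ∩ B| < 7 — true.
(c) tray 5: |A| = 9, |A ∩ B| = 7; needs |A ∖ B| = 3 — false.
(d) tray 3: |A| = 5, |A ∩ B| = 3; needs |A ∩ B| ≥ 3 — true.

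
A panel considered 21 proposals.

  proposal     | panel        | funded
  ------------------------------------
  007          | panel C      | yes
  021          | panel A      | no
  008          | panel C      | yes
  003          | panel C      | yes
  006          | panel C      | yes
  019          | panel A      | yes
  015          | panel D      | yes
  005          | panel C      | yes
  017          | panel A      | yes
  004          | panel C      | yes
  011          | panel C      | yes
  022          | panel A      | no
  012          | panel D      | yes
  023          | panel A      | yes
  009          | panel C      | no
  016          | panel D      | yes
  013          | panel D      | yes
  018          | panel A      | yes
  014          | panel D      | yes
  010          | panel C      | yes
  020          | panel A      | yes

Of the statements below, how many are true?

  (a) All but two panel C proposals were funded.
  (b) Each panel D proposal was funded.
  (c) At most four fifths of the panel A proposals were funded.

(a) panel C: |A| = 9, |A ∩ B| = 8; needs |A ∖ B| = 2 — false.
(b) panel D: |A| = 5, |A ∩ B| = 5; needs A ⊆ B, i.e. every element of A is in B (|A ∖ B| = 0) — true.
(c) panel A: |A| = 7, |A ∩ B| = 5; needs |A ∩ B| / |A| ≤ 4/5 — true.

2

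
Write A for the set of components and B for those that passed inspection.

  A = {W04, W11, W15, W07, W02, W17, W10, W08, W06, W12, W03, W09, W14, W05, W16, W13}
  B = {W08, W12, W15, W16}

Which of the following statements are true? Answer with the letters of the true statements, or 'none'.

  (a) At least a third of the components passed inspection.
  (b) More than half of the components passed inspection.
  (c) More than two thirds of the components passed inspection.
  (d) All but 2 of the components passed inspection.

none

|A| = 16, |A ∩ B| = 4, |A ∖ B| = 12.
(a) |A ∩ B| / |A| ≥ 1/3: fails.
(b) |A ∩ B| > |A ∖ B|: fails.
(c) |A ∩ B| / |A| > 2/3: fails.
(d) |A ∖ B| = 2: fails.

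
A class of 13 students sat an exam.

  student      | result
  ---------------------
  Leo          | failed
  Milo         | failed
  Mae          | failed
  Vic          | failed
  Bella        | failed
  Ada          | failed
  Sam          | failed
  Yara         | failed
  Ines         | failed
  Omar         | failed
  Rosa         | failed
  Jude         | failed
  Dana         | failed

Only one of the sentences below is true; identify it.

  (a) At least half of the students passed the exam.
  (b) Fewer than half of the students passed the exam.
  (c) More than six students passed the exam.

|A| = 13, |A ∩ B| = 0, |A ∖ B| = 13.
(a) requires |A ∩ B| ≥ |A ∖ B|: false.
(b) requires |A ∩ B| < |A ∖ B|: true.
(c) requires |A ∩ B| > 6: false.

(b)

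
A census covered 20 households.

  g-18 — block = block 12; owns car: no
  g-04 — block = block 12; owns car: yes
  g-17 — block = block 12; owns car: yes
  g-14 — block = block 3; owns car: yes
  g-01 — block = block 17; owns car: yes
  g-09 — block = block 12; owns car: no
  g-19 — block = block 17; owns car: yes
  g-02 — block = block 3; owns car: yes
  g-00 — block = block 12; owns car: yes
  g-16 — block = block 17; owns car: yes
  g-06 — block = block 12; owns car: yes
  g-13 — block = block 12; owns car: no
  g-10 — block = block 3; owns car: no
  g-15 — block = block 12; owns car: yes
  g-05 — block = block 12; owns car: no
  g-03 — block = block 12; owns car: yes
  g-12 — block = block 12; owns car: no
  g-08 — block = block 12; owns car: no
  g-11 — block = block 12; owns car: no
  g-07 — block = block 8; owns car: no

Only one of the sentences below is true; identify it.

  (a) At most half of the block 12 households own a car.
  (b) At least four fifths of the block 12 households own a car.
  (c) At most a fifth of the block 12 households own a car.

(a)

|A| = 13, |A ∩ B| = 6, |A ∖ B| = 7.
(a) requires |A ∩ B| ≤ |A ∖ B|: true.
(b) requires |A ∩ B| / |A| ≥ 4/5: false.
(c) requires |A ∩ B| / |A| ≤ 1/5: false.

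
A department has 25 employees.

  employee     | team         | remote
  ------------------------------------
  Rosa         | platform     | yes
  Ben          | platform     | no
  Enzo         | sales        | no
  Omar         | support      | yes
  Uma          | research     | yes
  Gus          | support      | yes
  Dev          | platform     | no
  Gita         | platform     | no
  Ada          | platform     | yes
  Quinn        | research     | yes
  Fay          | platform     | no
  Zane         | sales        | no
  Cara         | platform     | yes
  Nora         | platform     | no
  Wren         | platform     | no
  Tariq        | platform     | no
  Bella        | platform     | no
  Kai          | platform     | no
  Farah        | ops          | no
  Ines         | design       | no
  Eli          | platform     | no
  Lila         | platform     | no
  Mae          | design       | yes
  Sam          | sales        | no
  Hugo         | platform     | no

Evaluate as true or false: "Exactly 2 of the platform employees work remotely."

Truth condition: |A ∩ B| = 2.
|A| = 15, |A ∩ B| = 3, |A ∖ B| = 12.
|A ∩ B| = 3, so the statement is false.

False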